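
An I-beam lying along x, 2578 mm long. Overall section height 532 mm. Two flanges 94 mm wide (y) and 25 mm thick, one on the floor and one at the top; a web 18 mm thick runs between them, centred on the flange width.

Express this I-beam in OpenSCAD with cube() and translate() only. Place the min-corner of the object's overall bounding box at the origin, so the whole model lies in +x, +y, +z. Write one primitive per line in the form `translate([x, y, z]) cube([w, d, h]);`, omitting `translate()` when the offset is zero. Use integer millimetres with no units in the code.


cube([2578, 94, 25]);
translate([0, 38, 25]) cube([2578, 18, 482]);
translate([0, 0, 507]) cube([2578, 94, 25]);


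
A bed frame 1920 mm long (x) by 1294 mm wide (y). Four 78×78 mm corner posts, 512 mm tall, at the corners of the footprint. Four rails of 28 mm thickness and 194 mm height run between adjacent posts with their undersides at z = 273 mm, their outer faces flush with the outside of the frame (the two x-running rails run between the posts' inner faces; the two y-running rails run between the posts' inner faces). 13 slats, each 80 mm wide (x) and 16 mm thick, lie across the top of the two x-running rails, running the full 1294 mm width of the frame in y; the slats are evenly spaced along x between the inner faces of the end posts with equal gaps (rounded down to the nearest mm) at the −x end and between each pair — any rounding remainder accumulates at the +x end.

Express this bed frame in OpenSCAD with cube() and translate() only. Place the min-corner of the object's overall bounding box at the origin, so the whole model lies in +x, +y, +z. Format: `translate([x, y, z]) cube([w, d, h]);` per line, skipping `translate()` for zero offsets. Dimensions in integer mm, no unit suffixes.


cube([78, 78, 512]);
translate([0, 1216, 0]) cube([78, 78, 512]);
translate([1842, 0, 0]) cube([78, 78, 512]);
translate([1842, 1216, 0]) cube([78, 78, 512]);
translate([78, 0, 273]) cube([1764, 28, 194]);
translate([78, 1266, 273]) cube([1764, 28, 194]);
translate([0, 78, 273]) cube([28, 1138, 194]);
translate([1892, 78, 273]) cube([28, 1138, 194]);
translate([129, 0, 467]) cube([80, 1294, 16]);
translate([260, 0, 467]) cube([80, 1294, 16]);
translate([391, 0, 467]) cube([80, 1294, 16]);
translate([522, 0, 467]) cube([80, 1294, 16]);
translate([653, 0, 467]) cube([80, 1294, 16]);
translate([784, 0, 467]) cube([80, 1294, 16]);
translate([915, 0, 467]) cube([80, 1294, 16]);
translate([1046, 0, 467]) cube([80, 1294, 16]);
translate([1177, 0, 467]) cube([80, 1294, 16]);
translate([1308, 0, 467]) cube([80, 1294, 16]);
translate([1439, 0, 467]) cube([80, 1294, 16]);
translate([1570, 0, 467]) cube([80, 1294, 16]);
translate([1701, 0, 467]) cube([80, 1294, 16]);


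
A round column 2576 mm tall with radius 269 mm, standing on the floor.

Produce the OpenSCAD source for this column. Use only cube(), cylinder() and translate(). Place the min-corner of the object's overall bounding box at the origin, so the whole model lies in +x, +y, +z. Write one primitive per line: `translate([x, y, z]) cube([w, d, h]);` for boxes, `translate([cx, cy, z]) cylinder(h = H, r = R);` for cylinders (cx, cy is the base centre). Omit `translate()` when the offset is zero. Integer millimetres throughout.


translate([269, 269, 0]) cylinder(h = 2576, r = 269);


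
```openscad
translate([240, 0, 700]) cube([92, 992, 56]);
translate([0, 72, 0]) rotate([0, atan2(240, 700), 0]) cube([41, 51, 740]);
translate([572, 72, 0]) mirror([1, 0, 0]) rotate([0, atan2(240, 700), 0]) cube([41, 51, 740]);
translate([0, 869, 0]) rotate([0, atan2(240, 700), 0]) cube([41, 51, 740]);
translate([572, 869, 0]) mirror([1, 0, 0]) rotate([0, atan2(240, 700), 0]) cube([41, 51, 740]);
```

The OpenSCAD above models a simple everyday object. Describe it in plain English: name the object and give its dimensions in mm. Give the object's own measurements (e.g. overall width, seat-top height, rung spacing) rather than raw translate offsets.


A sawhorse. A 92×992×56 mm beam (x, y, z) sits on two A-frame leg pairs. Each pair is two raked legs of 41×51 mm section (51 mm along y) splaying symmetrically in x. Each leg rises 700 mm vertically over 240 mm of horizontal reach and is 740 mm long along its own axis. Every leg's outer bottom edge rests on the floor and its outer top edge meets a bottom edge of the beam — the left legs (tilting toward +x) meet the beam's −x bottom edge, the right legs (their mirror images, tilting toward −x) meet its +x bottom edge — so the leg tops tuck under the beam, the beam's underside is 700 mm above the floor, and the feet are 572 mm apart outside-to-outside with the beam centred between them. The two leg pairs are set in 72 mm from either end of the beam.


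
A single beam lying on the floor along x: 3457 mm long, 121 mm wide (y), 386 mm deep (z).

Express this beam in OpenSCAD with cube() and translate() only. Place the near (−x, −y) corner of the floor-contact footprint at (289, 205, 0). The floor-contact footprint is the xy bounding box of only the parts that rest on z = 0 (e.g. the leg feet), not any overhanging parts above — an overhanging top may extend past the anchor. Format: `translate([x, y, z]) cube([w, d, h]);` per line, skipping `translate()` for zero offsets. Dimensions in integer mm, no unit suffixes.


translate([289, 205, 0]) cube([3457, 121, 386]);


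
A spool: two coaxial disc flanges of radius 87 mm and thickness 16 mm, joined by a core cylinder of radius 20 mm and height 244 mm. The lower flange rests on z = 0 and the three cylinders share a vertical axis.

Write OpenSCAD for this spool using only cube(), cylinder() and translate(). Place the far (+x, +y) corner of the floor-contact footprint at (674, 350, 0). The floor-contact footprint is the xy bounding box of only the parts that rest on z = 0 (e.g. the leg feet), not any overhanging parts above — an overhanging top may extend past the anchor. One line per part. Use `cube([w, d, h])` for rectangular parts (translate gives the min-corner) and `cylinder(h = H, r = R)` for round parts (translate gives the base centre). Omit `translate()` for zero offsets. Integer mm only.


translate([587, 263, 0]) cylinder(h = 16, r = 87);
translate([587, 263, 16]) cylinder(h = 244, r = 20);
translate([587, 263, 260]) cylinder(h = 16, r = 87);


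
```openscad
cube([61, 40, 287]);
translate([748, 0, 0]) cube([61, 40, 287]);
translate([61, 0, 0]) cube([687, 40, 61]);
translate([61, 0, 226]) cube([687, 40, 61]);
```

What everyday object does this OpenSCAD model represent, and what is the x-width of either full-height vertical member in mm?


A picture frame. The border width is 61 mm.

Four thin pieces enclosing a rectangular opening — a picture frame. The two full-height stiles are 287 mm tall; the top rail sits at z = 226 and is 61 mm tall, so the border above the opening is 287 − 226 = 61 mm, matching the stile x-width.


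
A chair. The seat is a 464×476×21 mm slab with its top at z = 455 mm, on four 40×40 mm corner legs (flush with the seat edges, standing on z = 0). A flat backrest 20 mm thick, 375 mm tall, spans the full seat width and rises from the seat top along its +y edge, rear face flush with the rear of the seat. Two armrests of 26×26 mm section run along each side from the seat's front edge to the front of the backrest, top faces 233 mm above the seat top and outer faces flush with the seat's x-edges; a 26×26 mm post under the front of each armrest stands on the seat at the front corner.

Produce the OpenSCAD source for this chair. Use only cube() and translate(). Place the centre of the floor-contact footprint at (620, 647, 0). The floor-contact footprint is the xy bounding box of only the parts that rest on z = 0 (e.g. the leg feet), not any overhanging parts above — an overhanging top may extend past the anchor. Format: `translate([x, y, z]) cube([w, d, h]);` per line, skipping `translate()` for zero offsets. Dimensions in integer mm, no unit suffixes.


// leg_h = 455 - 21 = 434
// arm post h = 233 - 26 = 207
translate([388, 409, 434]) cube([464, 476, 21]);
translate([388, 409, 0]) cube([40, 40, 434]);
translate([812, 409, 0]) cube([40, 40, 434]);
translate([388, 845, 0]) cube([40, 40, 434]);
translate([812, 845, 0]) cube([40, 40, 434]);
translate([388, 865, 455]) cube([464, 20, 375]);
translate([388, 409, 662]) cube([26, 456, 26]);
translate([826, 409, 662]) cube([26, 456, 26]);
translate([388, 409, 455]) cube([26, 26, 207]);
translate([826, 409, 455]) cube([26, 26, 207]);


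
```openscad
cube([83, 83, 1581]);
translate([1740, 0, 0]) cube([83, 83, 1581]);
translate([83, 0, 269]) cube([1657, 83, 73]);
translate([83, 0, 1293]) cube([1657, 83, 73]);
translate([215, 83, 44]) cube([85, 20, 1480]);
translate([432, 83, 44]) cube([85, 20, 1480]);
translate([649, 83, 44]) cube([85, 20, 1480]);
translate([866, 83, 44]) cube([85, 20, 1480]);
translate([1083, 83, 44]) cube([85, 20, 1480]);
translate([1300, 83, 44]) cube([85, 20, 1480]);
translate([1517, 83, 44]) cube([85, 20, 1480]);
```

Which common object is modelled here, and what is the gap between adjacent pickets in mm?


A fence section. The picket gap is 132 mm.

Two posts, two rails, 7 pickets — a fence section. Span 1657 mm holds 7 pickets of 85 mm with 8 equal gaps: ⌊(1657 − 7·85) / 8⌋ = 132 mm.


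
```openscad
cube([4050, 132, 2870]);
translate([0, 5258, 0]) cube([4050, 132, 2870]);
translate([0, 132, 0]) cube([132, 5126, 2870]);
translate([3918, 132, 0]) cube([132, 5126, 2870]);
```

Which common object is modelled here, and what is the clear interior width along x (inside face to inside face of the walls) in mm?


A house (or room) frame. The interior width is 3786 mm.

Four 2870 mm walls enclosing a rectangle with no floor or roof — a room or house frame. Outside width is 4050 mm and wall thickness is 132 mm, so the interior width is 4050 − 2 × 132 = 3786 mm.


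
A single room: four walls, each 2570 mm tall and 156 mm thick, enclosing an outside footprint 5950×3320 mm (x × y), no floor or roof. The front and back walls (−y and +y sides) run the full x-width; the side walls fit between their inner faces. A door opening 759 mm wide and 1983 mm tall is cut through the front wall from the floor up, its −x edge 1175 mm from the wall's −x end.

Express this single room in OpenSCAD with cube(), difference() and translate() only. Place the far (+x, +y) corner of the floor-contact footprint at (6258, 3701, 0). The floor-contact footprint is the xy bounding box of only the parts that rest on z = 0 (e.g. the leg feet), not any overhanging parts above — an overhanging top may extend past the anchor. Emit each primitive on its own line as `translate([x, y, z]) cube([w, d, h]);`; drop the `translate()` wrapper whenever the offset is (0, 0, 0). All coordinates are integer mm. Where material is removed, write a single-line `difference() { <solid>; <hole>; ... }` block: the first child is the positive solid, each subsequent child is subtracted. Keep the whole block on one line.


difference() { translate([308, 381, 0]) cube([5950, 156, 2570]); translate([1483, 381, 0]) cube([759, 156, 1983]); }
translate([308, 3545, 0]) cube([5950, 156, 2570]);
translate([308, 537, 0]) cube([156, 3008, 2570]);
translate([6102, 537, 0]) cube([156, 3008, 2570]);


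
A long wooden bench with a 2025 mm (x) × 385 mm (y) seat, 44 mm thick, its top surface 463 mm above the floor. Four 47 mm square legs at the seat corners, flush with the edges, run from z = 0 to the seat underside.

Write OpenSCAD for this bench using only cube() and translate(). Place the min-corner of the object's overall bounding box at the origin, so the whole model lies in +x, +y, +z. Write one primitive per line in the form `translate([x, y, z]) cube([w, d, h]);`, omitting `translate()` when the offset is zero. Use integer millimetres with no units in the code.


translate([0, 0, 419]) cube([2025, 385, 44]);
cube([47, 47, 419]);
translate([0, 338, 0]) cube([47, 47, 419]);
translate([1978, 0, 0]) cube([47, 47, 419]);
translate([1978, 338, 0]) cube([47, 47, 419]);


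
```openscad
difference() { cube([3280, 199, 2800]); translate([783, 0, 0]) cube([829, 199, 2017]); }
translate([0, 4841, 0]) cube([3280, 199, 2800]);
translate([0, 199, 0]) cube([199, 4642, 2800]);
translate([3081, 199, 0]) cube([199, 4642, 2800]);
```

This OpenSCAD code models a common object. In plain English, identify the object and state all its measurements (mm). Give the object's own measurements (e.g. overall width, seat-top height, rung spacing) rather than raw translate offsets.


A single room: four walls, each 2800 mm tall and 199 mm thick, enclosing an outside footprint 3280×5040 mm (x × y), no floor or roof. The front and back walls (−y and +y sides) run the full x-width; the side walls fit between their inner faces. A door opening 829 mm wide and 2017 mm tall is cut through the front wall from the floor up, its −x edge 783 mm from the wall's −x end.


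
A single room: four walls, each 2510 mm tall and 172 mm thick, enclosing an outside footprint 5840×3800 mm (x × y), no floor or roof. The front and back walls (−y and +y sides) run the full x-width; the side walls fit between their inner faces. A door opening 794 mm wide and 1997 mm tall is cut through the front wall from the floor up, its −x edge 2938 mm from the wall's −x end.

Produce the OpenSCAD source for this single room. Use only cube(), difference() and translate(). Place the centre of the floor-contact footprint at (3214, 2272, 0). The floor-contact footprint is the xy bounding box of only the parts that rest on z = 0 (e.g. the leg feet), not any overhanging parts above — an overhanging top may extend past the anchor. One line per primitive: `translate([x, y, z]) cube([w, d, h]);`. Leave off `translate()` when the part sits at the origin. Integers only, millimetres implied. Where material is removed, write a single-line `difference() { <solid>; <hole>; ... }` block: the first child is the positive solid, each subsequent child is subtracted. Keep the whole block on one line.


difference() { translate([294, 372, 0]) cube([5840, 172, 2510]); translate([3232, 372, 0]) cube([794, 172, 1997]); }
translate([294, 4000, 0]) cube([5840, 172, 2510]);
translate([294, 544, 0]) cube([172, 3456, 2510]);
translate([5962, 544, 0]) cube([172, 3456, 2510]);


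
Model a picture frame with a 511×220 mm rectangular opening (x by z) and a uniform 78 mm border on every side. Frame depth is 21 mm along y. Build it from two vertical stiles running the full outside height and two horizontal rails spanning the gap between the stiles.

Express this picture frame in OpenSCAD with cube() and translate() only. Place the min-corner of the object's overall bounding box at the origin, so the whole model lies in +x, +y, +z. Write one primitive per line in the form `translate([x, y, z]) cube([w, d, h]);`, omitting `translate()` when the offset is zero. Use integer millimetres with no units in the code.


cube([78, 21, 376]);
translate([589, 0, 0]) cube([78, 21, 376]);
translate([78, 0, 0]) cube([511, 21, 78]);
translate([78, 0, 298]) cube([511, 21, 78]);


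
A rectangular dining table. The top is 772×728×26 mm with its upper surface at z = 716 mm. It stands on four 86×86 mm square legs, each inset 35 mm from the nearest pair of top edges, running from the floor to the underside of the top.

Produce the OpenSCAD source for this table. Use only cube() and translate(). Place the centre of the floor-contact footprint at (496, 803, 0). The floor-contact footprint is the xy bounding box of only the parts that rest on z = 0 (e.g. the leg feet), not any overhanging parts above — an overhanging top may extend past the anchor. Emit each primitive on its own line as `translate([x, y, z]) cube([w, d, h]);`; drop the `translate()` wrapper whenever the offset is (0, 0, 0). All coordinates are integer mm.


// leg_h = 716 - 26 = 690
translate([110, 439, 690]) cube([772, 728, 26]);
translate([145, 474, 0]) cube([86, 86, 690]);
translate([761, 474, 0]) cube([86, 86, 690]);
translate([145, 1046, 0]) cube([86, 86, 690]);
translate([761, 1046, 0]) cube([86, 86, 690]);


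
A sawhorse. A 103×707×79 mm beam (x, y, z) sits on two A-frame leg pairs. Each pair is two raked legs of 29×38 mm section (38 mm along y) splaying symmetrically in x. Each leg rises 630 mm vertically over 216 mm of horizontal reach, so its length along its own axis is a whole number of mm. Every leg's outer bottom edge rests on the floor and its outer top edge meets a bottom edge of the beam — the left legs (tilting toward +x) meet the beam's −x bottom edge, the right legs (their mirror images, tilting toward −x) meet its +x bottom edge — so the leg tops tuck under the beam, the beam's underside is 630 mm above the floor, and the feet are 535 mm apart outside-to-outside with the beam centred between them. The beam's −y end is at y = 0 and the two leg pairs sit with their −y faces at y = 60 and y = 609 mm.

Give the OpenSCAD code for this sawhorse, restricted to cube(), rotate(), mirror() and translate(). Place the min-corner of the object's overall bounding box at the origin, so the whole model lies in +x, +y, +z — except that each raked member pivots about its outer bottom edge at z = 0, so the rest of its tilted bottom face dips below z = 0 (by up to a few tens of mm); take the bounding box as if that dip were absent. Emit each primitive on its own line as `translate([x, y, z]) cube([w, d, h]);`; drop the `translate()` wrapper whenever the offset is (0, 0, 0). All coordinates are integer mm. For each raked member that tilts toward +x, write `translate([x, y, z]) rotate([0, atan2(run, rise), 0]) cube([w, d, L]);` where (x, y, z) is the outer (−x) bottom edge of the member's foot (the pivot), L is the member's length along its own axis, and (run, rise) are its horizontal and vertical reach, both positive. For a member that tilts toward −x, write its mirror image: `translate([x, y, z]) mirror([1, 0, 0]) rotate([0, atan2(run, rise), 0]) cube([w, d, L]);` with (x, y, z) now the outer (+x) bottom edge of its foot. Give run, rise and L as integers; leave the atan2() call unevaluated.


// leg length = √(216² + 630²) = 666
// right-leg outer foot x = 2·216 + 103 = 535
// beam min-corner = (216, 0, 630)
translate([216, 0, 630]) cube([103, 707, 79]);
translate([0, 60, 0]) rotate([0, atan2(216, 630), 0]) cube([29, 38, 666]);
translate([535, 60, 0]) mirror([1, 0, 0]) rotate([0, atan2(216, 630), 0]) cube([29, 38, 666]);
translate([0, 609, 0]) rotate([0, atan2(216, 630), 0]) cube([29, 38, 666]);
translate([535, 609, 0]) mirror([1, 0, 0]) rotate([0, atan2(216, 630), 0]) cube([29, 38, 666]);


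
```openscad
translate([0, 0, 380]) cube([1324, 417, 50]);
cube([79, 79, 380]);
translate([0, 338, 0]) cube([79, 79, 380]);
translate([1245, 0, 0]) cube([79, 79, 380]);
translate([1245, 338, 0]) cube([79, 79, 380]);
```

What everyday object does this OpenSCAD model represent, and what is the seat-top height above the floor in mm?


A bench. The seat-top height is 430 mm.

A long slab on four corner posts — a bench. The slab sits at z = 380 with thickness 50, so the top is 380 + 50 = 430 mm.


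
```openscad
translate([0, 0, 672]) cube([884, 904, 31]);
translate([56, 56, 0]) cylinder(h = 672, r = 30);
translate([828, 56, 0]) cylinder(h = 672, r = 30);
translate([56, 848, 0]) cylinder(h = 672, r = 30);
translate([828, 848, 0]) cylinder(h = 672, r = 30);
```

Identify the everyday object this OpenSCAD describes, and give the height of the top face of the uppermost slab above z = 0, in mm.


A table. The table height is 703 mm.

A 884×904×31 slab sits at z = 672 on four Ø60 mm round legs — a table. The top surface is at 672 + 31 = 703 mm.


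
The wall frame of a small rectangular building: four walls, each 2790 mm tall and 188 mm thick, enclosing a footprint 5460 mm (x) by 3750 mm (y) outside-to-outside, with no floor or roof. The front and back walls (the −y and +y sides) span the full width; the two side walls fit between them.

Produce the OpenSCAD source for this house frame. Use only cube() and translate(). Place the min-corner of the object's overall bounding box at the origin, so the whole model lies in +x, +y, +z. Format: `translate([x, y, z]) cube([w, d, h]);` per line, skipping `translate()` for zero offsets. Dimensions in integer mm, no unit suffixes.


cube([5460, 188, 2790]);
translate([0, 3562, 0]) cube([5460, 188, 2790]);
translate([0, 188, 0]) cube([188, 3374, 2790]);
translate([5272, 188, 0]) cube([188, 3374, 2790]);


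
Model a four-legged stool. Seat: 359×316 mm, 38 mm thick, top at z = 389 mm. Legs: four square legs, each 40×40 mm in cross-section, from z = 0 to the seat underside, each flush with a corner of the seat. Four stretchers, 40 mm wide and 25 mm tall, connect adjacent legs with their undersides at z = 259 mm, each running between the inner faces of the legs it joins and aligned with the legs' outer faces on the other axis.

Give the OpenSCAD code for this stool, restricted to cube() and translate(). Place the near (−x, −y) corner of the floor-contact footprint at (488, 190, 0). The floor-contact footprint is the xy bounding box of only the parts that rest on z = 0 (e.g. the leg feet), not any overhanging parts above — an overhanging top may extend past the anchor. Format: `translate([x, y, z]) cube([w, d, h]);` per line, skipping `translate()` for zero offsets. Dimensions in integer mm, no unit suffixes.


// leg_h = 389 - 38 = 351
// stretcher span = 359 - 2*40 = 279
translate([488, 190, 351]) cube([359, 316, 38]);
translate([488, 190, 0]) cube([40, 40, 351]);
translate([807, 190, 0]) cube([40, 40, 351]);
translate([488, 466, 0]) cube([40, 40, 351]);
translate([807, 466, 0]) cube([40, 40, 351]);
translate([528, 190, 259]) cube([279, 40, 25]);
translate([528, 466, 259]) cube([279, 40, 25]);
translate([488, 230, 259]) cube([40, 236, 25]);
translate([807, 230, 259]) cube([40, 236, 25]);


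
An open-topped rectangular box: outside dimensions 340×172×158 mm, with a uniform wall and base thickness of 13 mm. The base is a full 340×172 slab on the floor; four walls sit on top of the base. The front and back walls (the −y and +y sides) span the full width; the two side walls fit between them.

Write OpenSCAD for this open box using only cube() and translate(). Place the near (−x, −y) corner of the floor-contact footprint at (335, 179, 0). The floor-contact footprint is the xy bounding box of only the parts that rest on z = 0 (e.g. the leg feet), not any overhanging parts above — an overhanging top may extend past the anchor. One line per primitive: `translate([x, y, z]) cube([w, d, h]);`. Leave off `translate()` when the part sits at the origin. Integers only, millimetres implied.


translate([335, 179, 0]) cube([340, 172, 13]);
translate([335, 179, 13]) cube([340, 13, 145]);
translate([335, 338, 13]) cube([340, 13, 145]);
translate([335, 192, 13]) cube([13, 146, 145]);
translate([662, 192, 13]) cube([13, 146, 145]);


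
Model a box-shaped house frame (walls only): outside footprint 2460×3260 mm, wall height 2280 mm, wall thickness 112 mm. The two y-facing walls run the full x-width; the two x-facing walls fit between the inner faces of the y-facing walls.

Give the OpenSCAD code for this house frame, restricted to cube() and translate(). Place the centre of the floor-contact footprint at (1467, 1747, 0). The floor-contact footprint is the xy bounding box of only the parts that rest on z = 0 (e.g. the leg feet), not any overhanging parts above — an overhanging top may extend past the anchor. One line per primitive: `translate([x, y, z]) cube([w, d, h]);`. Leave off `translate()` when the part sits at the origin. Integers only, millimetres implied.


translate([237, 117, 0]) cube([2460, 112, 2280]);
translate([237, 3265, 0]) cube([2460, 112, 2280]);
translate([237, 229, 0]) cube([112, 3036, 2280]);
translate([2585, 229, 0]) cube([112, 3036, 2280]);


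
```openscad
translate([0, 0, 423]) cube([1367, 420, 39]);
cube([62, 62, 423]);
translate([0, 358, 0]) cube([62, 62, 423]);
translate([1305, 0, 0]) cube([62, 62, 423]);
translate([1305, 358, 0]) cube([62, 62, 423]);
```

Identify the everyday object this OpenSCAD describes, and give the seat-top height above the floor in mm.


A bench. The seat-top height is 462 mm.

A long slab on four corner posts — a bench. The slab sits at z = 423 with thickness 39, so the top is 423 + 39 = 462 mm.


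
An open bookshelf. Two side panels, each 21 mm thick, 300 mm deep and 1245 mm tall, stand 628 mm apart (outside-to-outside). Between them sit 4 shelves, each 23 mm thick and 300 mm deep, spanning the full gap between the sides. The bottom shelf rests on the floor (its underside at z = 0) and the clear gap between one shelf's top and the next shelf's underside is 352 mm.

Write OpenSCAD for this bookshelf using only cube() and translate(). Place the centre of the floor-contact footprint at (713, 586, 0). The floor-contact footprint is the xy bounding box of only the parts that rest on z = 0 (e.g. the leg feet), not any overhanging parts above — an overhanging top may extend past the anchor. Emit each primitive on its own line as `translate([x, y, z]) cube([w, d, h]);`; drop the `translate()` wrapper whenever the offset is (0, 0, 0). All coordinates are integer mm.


translate([399, 436, 0]) cube([21, 300, 1245]);
translate([1006, 436, 0]) cube([21, 300, 1245]);
translate([420, 436, 0]) cube([586, 300, 23]);
translate([420, 436, 375]) cube([586, 300, 23]);
translate([420, 436, 750]) cube([586, 300, 23]);
translate([420, 436, 1125]) cube([586, 300, 23]);


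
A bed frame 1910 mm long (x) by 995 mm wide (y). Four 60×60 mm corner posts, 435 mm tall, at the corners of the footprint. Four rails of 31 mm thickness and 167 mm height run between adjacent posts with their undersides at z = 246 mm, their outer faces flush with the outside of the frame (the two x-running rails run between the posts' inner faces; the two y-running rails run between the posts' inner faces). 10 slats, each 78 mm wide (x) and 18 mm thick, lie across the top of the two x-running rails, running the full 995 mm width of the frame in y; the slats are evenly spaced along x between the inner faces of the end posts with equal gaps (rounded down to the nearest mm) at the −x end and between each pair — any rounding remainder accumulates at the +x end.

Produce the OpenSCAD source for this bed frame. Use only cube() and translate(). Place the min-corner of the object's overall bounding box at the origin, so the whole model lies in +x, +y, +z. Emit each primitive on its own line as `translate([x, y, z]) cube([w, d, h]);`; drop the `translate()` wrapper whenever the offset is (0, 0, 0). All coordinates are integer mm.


// slat z = rail_z + rail_h = 246 + 167 = 413
// slat gap = ⌊(1790 − 10·78) / 11⌋ = 91
cube([60, 60, 435]);
translate([0, 935, 0]) cube([60, 60, 435]);
translate([1850, 0, 0]) cube([60, 60, 435]);
translate([1850, 935, 0]) cube([60, 60, 435]);
translate([60, 0, 246]) cube([1790, 31, 167]);
translate([60, 964, 246]) cube([1790, 31, 167]);
translate([0, 60, 246]) cube([31, 875, 167]);
translate([1879, 60, 246]) cube([31, 875, 167]);
translate([151, 0, 413]) cube([78, 995, 18]);
translate([320, 0, 413]) cube([78, 995, 18]);
translate([489, 0, 413]) cube([78, 995, 18]);
translate([658, 0, 413]) cube([78, 995, 18]);
translate([827, 0, 413]) cube([78, 995, 18]);
translate([996, 0, 413]) cube([78, 995, 18]);
translate([1165, 0, 413]) cube([78, 995, 18]);
translate([1334, 0, 413]) cube([78, 995, 18]);
translate([1503, 0, 413]) cube([78, 995, 18]);
translate([1672, 0, 413]) cube([78, 995, 18]);


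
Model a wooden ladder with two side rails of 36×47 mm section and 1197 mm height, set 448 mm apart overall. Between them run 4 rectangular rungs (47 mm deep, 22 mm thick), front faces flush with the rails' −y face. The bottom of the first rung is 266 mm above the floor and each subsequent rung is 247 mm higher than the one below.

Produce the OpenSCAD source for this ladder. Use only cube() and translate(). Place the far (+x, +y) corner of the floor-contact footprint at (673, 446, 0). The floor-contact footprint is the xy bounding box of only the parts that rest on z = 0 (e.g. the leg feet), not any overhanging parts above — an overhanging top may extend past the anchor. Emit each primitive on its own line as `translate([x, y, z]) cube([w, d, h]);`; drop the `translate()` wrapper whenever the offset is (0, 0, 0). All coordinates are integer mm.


translate([225, 399, 0]) cube([36, 47, 1197]);
translate([637, 399, 0]) cube([36, 47, 1197]);
translate([261, 399, 266]) cube([376, 47, 22]);
translate([261, 399, 513]) cube([376, 47, 22]);
translate([261, 399, 760]) cube([376, 47, 22]);
translate([261, 399, 1007]) cube([376, 47, 22]);


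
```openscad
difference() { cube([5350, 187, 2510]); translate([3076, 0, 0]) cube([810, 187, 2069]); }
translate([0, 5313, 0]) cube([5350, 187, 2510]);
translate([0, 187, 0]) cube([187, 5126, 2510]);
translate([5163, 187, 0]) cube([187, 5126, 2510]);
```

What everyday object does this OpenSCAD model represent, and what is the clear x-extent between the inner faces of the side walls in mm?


A single room. The interior width is 4976 mm.

Four walls enclosing a rectangle with a door in the front wall — a room. Outside width 5350 minus two 187 mm walls gives 4976 mm.


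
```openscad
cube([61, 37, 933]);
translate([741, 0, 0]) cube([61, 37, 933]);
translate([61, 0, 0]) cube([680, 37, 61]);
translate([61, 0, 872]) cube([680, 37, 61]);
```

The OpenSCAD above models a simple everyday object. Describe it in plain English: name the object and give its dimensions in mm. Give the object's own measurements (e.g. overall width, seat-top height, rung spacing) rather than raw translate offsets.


A rectangular picture frame lying in the x–z plane (depth along y). The opening is 680 mm wide (x) by 811 mm tall (z), surrounded by a border 61 mm wide on all four sides. The frame is 37 mm deep and is made of two full-height vertical stiles with two horizontal rails fitted between them.


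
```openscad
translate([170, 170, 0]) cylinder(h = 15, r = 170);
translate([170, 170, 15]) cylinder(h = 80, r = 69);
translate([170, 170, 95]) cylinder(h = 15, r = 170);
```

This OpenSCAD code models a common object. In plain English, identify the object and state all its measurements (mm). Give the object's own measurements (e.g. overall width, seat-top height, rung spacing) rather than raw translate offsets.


A spool: two coaxial disc flanges of radius 170 mm and thickness 15 mm, joined by a core cylinder of radius 69 mm and height 80 mm. The lower flange rests on z = 0 and the three cylinders share a vertical axis.


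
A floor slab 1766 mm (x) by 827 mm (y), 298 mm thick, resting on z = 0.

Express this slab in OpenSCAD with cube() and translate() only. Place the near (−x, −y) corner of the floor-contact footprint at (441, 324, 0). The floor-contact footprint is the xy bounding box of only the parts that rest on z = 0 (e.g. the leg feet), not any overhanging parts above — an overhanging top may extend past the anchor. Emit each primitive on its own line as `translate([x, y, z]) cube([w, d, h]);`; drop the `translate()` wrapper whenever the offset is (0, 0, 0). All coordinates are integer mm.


translate([441, 324, 0]) cube([1766, 827, 298]);


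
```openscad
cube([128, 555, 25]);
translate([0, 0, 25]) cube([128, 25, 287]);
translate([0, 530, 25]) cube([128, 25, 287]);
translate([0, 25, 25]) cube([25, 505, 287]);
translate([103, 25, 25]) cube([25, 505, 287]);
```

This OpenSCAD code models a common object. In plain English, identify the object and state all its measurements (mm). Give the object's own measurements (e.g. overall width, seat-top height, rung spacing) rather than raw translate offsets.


An open-topped rectangular box: outside dimensions 128×555×312 mm, with a uniform wall and base thickness of 25 mm. The base is a full 128×555 slab on the floor; four walls sit on top of the base. The front and back walls (the −y and +y sides) span the full width; the two side walls fit between them.


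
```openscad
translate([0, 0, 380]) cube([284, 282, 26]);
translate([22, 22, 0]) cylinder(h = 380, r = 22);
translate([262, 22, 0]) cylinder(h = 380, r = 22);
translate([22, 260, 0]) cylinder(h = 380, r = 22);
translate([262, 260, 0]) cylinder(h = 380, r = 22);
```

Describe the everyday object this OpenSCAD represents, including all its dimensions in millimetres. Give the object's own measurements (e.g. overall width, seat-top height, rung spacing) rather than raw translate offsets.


A four-legged stool. The seat is a 284×282×26 mm slab whose top surface is at z = 406 mm; four round legs, each 44 mm in diameter, run from the floor (z = 0) to the underside of the seat, each leg's axis is inset half a diameter from the nearest pair of seat edges (so the leg's bounding box is flush with the corner).


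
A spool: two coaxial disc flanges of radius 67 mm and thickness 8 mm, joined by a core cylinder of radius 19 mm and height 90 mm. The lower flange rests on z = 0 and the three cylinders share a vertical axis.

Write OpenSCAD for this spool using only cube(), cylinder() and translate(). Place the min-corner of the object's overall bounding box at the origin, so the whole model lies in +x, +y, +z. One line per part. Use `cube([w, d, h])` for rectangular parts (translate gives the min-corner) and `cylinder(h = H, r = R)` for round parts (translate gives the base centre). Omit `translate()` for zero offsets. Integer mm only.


translate([67, 67, 0]) cylinder(h = 8, r = 67);
translate([67, 67, 8]) cylinder(h = 90, r = 19);
translate([67, 67, 98]) cylinder(h = 8, r = 67);


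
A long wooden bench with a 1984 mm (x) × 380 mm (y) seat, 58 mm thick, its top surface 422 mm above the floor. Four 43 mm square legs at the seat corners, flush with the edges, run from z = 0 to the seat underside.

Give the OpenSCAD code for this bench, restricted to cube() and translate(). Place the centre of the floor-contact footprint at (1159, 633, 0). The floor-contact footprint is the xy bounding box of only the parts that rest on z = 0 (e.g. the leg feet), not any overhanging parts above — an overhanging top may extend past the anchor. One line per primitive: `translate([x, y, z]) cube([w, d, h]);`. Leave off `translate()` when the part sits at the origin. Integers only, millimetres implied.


translate([167, 443, 364]) cube([1984, 380, 58]);
translate([167, 443, 0]) cube([43, 43, 364]);
translate([167, 780, 0]) cube([43, 43, 364]);
translate([2108, 443, 0]) cube([43, 43, 364]);
translate([2108, 780, 0]) cube([43, 43, 364]);


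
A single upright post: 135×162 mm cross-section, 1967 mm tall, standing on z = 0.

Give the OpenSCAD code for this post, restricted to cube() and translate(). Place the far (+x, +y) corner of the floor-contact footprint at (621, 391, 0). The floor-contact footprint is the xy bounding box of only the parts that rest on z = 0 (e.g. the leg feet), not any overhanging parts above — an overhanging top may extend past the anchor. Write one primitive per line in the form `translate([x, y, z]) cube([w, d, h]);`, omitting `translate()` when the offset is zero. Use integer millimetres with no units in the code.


translate([486, 229, 0]) cube([135, 162, 1967]);


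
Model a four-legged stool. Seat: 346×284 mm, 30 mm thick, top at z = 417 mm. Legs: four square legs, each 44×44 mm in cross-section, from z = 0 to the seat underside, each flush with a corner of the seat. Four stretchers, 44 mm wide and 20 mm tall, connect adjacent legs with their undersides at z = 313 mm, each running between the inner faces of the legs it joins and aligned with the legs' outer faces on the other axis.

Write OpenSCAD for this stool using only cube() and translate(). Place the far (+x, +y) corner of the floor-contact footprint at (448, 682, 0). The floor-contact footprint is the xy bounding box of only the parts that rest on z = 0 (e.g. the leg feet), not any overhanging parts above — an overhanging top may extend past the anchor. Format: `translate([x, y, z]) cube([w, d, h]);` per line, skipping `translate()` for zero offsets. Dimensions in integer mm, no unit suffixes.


translate([102, 398, 387]) cube([346, 284, 30]);
translate([102, 398, 0]) cube([44, 44, 387]);
translate([404, 398, 0]) cube([44, 44, 387]);
translate([102, 638, 0]) cube([44, 44, 387]);
translate([404, 638, 0]) cube([44, 44, 387]);
translate([146, 398, 313]) cube([258, 44, 20]);
translate([146, 638, 313]) cube([258, 44, 20]);
translate([102, 442, 313]) cube([44, 196, 20]);
translate([404, 442, 313]) cube([44, 196, 20]);


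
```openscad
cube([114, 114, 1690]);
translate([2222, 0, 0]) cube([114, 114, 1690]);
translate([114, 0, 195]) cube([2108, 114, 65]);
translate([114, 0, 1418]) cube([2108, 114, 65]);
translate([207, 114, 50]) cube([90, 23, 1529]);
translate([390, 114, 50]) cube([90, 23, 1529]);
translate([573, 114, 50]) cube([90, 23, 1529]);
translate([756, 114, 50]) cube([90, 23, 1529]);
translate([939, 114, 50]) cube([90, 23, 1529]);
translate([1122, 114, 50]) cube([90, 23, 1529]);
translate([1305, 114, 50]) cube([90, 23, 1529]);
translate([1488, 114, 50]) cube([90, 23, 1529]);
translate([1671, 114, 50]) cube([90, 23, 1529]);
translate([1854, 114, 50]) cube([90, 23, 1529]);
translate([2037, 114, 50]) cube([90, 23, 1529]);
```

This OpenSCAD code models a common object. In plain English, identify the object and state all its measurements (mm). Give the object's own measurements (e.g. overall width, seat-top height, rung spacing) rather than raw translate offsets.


A fence section. Two 114×114 mm posts, 1690 mm tall, stand on the floor with a clear span of 2108 mm between their inner faces. Two horizontal rails of 114×65 mm section span the gap between the posts with their undersides at z = 195 mm and z = 1418 mm, flush with the posts' −y face. 11 pickets, each 90 mm wide, 23 mm thick and 1529 mm tall, are fixed to the +y face of the rails with their bottoms at z = 50 mm, spaced across the span with a 93 mm gap after the −x post and between neighbouring pickets, with 95 mm left before the +x post.


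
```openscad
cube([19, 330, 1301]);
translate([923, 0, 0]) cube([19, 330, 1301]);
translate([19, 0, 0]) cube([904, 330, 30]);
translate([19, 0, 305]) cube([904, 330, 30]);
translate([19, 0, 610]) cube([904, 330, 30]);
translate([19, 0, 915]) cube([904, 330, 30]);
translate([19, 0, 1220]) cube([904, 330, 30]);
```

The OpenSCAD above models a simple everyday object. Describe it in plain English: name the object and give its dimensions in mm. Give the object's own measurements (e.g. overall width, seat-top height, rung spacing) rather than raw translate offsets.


An open bookshelf. Two side panels, each 19 mm thick, 330 mm deep and 1301 mm tall, stand 942 mm apart (outside-to-outside). Between them sit 5 shelves, each 30 mm thick and 330 mm deep, spanning the full gap between the sides. The bottom shelf rests on the floor (its underside at z = 0) and the clear gap between one shelf's top and the next shelf's underside is 275 mm.


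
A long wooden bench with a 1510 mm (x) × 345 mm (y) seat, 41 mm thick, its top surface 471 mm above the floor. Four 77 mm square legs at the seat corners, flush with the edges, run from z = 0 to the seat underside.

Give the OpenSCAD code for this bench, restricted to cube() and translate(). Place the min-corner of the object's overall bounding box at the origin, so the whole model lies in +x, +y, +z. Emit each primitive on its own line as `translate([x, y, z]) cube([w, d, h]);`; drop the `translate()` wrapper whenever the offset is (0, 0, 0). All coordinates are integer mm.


translate([0, 0, 430]) cube([1510, 345, 41]);
cube([77, 77, 430]);
translate([0, 268, 0]) cube([77, 77, 430]);
translate([1433, 0, 0]) cube([77, 77, 430]);
translate([1433, 268, 0]) cube([77, 77, 430]);


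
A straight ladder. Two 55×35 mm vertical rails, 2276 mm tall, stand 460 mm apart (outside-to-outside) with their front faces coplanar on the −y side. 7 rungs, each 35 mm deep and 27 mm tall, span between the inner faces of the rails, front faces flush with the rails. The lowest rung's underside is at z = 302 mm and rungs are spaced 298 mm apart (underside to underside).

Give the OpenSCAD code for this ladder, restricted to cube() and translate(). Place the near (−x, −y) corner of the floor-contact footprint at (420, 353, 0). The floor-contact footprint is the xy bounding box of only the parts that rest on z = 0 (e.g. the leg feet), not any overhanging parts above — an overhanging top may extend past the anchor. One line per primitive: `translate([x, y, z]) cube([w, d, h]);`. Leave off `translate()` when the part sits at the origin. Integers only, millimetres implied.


// rung span = 460 - 2*55 = 350
// rung[k] z = 302 + k*298
translate([420, 353, 0]) cube([55, 35, 2276]);
translate([825, 353, 0]) cube([55, 35, 2276]);
translate([475, 353, 302]) cube([350, 35, 27]);
translate([475, 353, 600]) cube([350, 35, 27]);
translate([475, 353, 898]) cube([350, 35, 27]);
translate([475, 353, 1196]) cube([350, 35, 27]);
translate([475, 353, 1494]) cube([350, 35, 27]);
translate([475, 353, 1792]) cube([350, 35, 27]);
translate([475, 353, 2090]) cube([350, 35, 27]);
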